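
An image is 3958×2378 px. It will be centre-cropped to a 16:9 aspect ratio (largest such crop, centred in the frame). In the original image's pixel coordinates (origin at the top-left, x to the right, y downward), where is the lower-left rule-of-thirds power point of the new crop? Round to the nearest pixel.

(1319, 1560)

3958/2378 < 16/9, so the 16:9 crop keeps the full width 3958 and trims height to 3958 × 9/16 = 2226.38 px.
Top offset = (2378 − 2226.38)/2 = 75.81 px; left offset = 0.
Lower-left is one-third across and two-thirds down within the crop:
x = 0.00 + 1 × 3958.00/3 ≈ 1319; y = 75.81 + 2 × 2226.38/3 ≈ 1560.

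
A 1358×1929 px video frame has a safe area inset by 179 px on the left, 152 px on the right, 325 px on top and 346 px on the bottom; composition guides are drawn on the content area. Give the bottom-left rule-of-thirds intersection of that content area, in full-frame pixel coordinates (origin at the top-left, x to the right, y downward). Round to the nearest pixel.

Content width = 1358 − 179 − 152 = 1027 px; content height = 1929 − 325 − 346 = 1258 px.
Bottom-left is one-third across and two-thirds down within the content area.
x = 179 + 1 × 1027/3 = 179 + 342.33 ≈ 521
y = 325 + 2 × 1258/3 = 325 + 838.67 ≈ 1164

x = 521 px, y = 1164 px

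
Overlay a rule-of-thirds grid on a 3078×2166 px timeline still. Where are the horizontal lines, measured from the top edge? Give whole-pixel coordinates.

y = 722 px and y = 1444 px

2166 / 3 = 722, so the horizontal lines sit at one and two thirds of 2166.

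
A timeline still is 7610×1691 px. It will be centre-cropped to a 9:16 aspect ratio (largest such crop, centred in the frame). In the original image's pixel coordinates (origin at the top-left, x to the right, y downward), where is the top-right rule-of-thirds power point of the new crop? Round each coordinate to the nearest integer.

7610/1691 > 9/16, so the 9:16 crop keeps the full height 1691 and trims width to 1691 × 9/16 = 951.19 px.
Left offset = (7610 − 951.19)/2 = 3329.41 px; top offset = 0.
Top-right is two-thirds across and one-third down within the crop:
x = 3329.41 + 2 × 951.19/3 ≈ 3964; y = 0.00 + 1 × 1691.00/3 ≈ 564.

(3964, 564)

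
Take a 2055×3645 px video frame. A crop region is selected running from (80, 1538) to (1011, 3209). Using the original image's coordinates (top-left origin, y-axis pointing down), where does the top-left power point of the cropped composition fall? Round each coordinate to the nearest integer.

Crop width = 1011 − 80 = 931 px; one third is 310.33 px.
Crop height = 3209 − 1538 = 1671 px; one third is 557.00 px.
The top-left point is one-third across and one-third down within the crop:
x = 80 + 1 × 310.33 ≈ 390; y = 1538 + 1 × 557.00 ≈ 2095.

x = 390 px, y = 2095 px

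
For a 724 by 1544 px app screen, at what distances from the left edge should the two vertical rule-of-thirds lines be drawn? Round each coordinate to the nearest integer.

724 / 3 = 241.33, so the vertical lines sit at one and two thirds of 724.

241 px and 483 px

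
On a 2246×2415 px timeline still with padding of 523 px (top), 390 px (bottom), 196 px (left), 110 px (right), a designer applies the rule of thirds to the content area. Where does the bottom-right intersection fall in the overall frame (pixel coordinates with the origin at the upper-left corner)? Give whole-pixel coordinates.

Content width = 2246 − 196 − 110 = 1940 px; content height = 2415 − 523 − 390 = 1502 px.
Bottom-right is two-thirds across and two-thirds down within the content area.
x = 196 + 2 × 1940/3 = 196 + 1293.33 ≈ 1489
y = 523 + 2 × 1502/3 = 523 + 1001.33 ≈ 1524

(1489, 1524)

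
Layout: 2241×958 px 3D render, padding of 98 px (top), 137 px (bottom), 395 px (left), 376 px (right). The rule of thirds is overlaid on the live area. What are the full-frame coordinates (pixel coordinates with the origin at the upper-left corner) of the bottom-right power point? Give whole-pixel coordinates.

Content width = 2241 − 395 − 376 = 1470 px; content height = 958 − 98 − 137 = 723 px.
Bottom-right is two-thirds across and two-thirds down within the live area.
x = 395 + 2 × 1470/3 = 395 + 980.00 ≈ 1375
y = 98 + 2 × 723/3 = 98 + 482.00 ≈ 580

(1375, 580)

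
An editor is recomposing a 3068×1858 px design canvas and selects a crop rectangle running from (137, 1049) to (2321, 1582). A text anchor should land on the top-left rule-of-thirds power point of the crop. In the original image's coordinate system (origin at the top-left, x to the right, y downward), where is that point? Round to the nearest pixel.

Crop width = 2321 − 137 = 2184 px; one third is 728.00 px.
Crop height = 1582 − 1049 = 533 px; one third is 177.67 px.
The top-left point is one-third across and one-third down within the crop:
x = 137 + 1 × 728.00 ≈ 865; y = 1049 + 1 × 177.67 ≈ 1227.

x = 865 px, y = 1227 px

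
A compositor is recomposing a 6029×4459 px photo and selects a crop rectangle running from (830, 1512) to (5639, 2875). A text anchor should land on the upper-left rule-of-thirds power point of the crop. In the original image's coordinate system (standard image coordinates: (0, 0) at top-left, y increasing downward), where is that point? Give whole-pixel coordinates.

Crop width = 5639 − 830 = 4809 px; one third is 1603.00 px.
Crop height = 2875 − 1512 = 1363 px; one third is 454.33 px.
The upper-left point is one-third across and one-third down within the crop:
x = 830 + 1 × 1603.00 ≈ 2433; y = 1512 + 1 × 454.33 ≈ 1966.

(2433, 1966)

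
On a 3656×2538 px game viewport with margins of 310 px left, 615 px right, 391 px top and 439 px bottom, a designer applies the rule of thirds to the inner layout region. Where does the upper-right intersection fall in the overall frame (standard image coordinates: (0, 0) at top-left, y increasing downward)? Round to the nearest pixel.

Content width = 3656 − 310 − 615 = 2731 px; content height = 2538 − 391 − 439 = 1708 px.
Upper-right is two-thirds across and one-third down within the inner layout region.
x = 310 + 2 × 2731/3 = 310 + 1820.67 ≈ 2131
y = 391 + 1 × 1708/3 = 391 + 569.33 ≈ 960

(2131, 960)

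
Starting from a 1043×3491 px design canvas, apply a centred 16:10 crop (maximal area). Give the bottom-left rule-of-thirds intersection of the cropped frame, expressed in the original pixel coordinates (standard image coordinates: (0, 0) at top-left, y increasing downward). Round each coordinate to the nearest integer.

x = 348 px, y = 1854 px

1043/3491 < 16/10, so the 16:10 crop keeps the full width 1043 and trims height to 1043 × 10/16 = 651.88 px.
Top offset = (3491 − 651.88)/2 = 1419.56 px; left offset = 0.
Bottom-left is one-third across and two-thirds down within the crop:
x = 0.00 + 1 × 1043.00/3 ≈ 348; y = 1419.56 + 2 × 651.88/3 ≈ 1854.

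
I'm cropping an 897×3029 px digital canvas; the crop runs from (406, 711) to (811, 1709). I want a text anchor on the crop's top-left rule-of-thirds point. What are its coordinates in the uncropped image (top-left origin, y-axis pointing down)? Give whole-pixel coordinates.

x = 541 px, y = 1044 px

Crop width = 811 − 406 = 405 px; one third is 135.00 px.
Crop height = 1709 − 711 = 998 px; one third is 332.67 px.
The top-left point is one-third across and one-third down within the crop:
x = 406 + 1 × 135.00 ≈ 541; y = 711 + 1 × 332.67 ≈ 1044.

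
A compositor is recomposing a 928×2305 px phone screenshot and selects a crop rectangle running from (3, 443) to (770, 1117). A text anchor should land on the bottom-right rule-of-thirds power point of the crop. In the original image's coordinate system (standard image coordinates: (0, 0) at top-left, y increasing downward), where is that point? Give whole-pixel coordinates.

x = 514 px, y = 892 px

Crop width = 770 − 3 = 767 px; one third is 255.67 px.
Crop height = 1117 − 443 = 674 px; one third is 224.67 px.
The bottom-right point is two-thirds across and two-thirds down within the crop:
x = 3 + 2 × 255.67 ≈ 514; y = 443 + 2 × 224.67 ≈ 892.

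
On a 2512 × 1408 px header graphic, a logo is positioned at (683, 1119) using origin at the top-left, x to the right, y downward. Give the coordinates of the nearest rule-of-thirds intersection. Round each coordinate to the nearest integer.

Third lines: x ∈ {837, 1675}, y ∈ {469, 939}.
683 is closer to x = 837; 1119 is closer to y = 939.
So the nearest intersection is the lower-left power point.

x = 837 px, y = 939 px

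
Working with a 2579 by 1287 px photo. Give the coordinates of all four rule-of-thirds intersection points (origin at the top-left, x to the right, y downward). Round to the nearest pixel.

(860, 429), (1719, 429), (860, 858), (1719, 858)

One third of 2579 is 859.67; one third of 1287 is 429.
Vertical third lines at x = 860 and x = 1719; horizontal third lines at y = 429 and y = 858.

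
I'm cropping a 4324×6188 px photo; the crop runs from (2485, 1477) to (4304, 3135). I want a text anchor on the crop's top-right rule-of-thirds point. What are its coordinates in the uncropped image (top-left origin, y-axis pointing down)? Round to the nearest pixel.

x = 3698 px, y = 2030 px

Crop width = 4304 − 2485 = 1819 px; one third is 606.33 px.
Crop height = 3135 − 1477 = 1658 px; one third is 552.67 px.
The top-right point is two-thirds across and one-third down within the crop:
x = 2485 + 2 × 606.33 ≈ 3698; y = 1477 + 1 × 552.67 ≈ 2030.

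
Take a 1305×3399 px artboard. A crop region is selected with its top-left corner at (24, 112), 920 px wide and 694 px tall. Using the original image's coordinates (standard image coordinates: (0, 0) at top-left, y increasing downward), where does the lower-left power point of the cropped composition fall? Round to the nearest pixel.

One third of the crop width 920 is 306.67 px.
One third of the crop height 694 is 231.33 px.
The lower-left point is one-third across and two-thirds down within the crop:
x = 24 + 1 × 306.67 ≈ 331; y = 112 + 2 × 231.33 ≈ 575.

x = 331 px, y = 575 px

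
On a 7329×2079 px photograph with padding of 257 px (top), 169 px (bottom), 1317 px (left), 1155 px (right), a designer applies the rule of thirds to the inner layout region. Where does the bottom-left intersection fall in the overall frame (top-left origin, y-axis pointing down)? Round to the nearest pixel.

(2936, 1359)

Content width = 7329 − 1317 − 1155 = 4857 px; content height = 2079 − 257 − 169 = 1653 px.
Bottom-left is one-third across and two-thirds down within the inner layout region.
x = 1317 + 1 × 4857/3 = 1317 + 1619.00 ≈ 2936
y = 257 + 2 × 1653/3 = 257 + 1102.00 ≈ 1359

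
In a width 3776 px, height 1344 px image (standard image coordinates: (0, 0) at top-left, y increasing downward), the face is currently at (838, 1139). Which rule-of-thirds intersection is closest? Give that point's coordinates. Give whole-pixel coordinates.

Third lines: x ∈ {1259, 2517}, y ∈ {448, 896}.
838 is closer to x = 1259; 1139 is closer to y = 896.
So the nearest intersection is the lower-left power point.

x = 1259 px, y = 896 px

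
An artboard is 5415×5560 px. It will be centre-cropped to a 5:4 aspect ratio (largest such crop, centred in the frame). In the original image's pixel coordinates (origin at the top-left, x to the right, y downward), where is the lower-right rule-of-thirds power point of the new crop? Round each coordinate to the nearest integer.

x = 3610 px, y = 3502 px

5415/5560 < 5/4, so the 5:4 crop keeps the full width 5415 and trims height to 5415 × 4/5 = 4332.00 px.
Top offset = (5560 − 4332.00)/2 = 614.00 px; left offset = 0.
Lower-right is two-thirds across and two-thirds down within the crop:
x = 0.00 + 2 × 5415.00/3 ≈ 3610; y = 614.00 + 2 × 4332.00/3 ≈ 3502.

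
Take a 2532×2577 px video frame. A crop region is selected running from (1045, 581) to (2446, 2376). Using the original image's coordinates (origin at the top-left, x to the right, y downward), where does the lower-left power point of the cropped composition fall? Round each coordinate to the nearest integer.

Crop width = 2446 − 1045 = 1401 px; one third is 467.00 px.
Crop height = 2376 − 581 = 1795 px; one third is 598.33 px.
The lower-left point is one-third across and two-thirds down within the crop:
x = 1045 + 1 × 467.00 ≈ 1512; y = 581 + 2 × 598.33 ≈ 1778.

(1512, 1778)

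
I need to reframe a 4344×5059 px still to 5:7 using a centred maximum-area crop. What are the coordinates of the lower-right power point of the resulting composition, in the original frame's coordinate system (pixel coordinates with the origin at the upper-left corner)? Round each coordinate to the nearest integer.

4344/5059 > 5/7, so the 5:7 crop keeps the full height 5059 and trims width to 5059 × 5/7 = 3613.57 px.
Left offset = (4344 − 3613.57)/2 = 365.21 px; top offset = 0.
Lower-right is two-thirds across and two-thirds down within the crop:
x = 365.21 + 2 × 3613.57/3 ≈ 2774; y = 0.00 + 2 × 5059.00/3 ≈ 3373.

(2774, 3373)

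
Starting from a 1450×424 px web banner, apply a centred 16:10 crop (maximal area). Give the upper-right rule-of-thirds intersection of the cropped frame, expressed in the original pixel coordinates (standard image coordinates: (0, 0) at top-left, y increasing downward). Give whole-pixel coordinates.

1450/424 > 16/10, so the 16:10 crop keeps the full height 424 and trims width to 424 × 16/10 = 678.40 px.
Left offset = (1450 − 678.40)/2 = 385.80 px; top offset = 0.
Upper-right is two-thirds across and one-third down within the crop:
x = 385.80 + 2 × 678.40/3 ≈ 838; y = 0.00 + 1 × 424.00/3 ≈ 141.

x = 838 px, y = 141 px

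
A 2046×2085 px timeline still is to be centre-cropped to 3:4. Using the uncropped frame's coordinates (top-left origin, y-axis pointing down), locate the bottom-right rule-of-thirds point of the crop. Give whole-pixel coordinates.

2046/2085 > 3/4, so the 3:4 crop keeps the full height 2085 and trims width to 2085 × 3/4 = 1563.75 px.
Left offset = (2046 − 1563.75)/2 = 241.12 px; top offset = 0.
Bottom-right is two-thirds across and two-thirds down within the crop:
x = 241.12 + 2 × 1563.75/3 ≈ 1284; y = 0.00 + 2 × 2085.00/3 ≈ 1390.

x = 1284 px, y = 1390 px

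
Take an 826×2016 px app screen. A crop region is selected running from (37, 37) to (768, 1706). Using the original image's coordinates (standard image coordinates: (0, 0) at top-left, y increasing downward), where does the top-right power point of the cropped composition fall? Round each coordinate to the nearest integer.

Crop width = 768 − 37 = 731 px; one third is 243.67 px.
Crop height = 1706 − 37 = 1669 px; one third is 556.33 px.
The top-right point is two-thirds across and one-third down within the crop:
x = 37 + 2 × 243.67 ≈ 524; y = 37 + 1 × 556.33 ≈ 593.

x = 524 px, y = 593 px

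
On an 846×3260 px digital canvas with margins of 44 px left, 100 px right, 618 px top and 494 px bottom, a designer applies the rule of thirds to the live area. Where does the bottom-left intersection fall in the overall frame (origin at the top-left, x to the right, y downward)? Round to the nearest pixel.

x = 278 px, y = 2050 px

Content width = 846 − 44 − 100 = 702 px; content height = 3260 − 618 − 494 = 2148 px.
Bottom-left is one-third across and two-thirds down within the live area.
x = 44 + 1 × 702/3 = 44 + 234.00 ≈ 278
y = 618 + 2 × 2148/3 = 618 + 1432.00 ≈ 2050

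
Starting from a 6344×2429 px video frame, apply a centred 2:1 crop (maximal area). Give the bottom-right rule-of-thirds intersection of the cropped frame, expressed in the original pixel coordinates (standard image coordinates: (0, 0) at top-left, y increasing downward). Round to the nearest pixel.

x = 3982 px, y = 1619 px

6344/2429 > 2/1, so the 2:1 crop keeps the full height 2429 and trims width to 2429 × 2/1 = 4858.00 px.
Left offset = (6344 − 4858.00)/2 = 743.00 px; top offset = 0.
Bottom-right is two-thirds across and two-thirds down within the crop:
x = 743.00 + 2 × 4858.00/3 ≈ 3982; y = 0.00 + 2 × 2429.00/3 ≈ 1619.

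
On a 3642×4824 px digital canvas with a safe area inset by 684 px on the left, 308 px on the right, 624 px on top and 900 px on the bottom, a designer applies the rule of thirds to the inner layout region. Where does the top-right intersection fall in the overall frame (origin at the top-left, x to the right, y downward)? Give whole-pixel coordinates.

Content width = 3642 − 684 − 308 = 2650 px; content height = 4824 − 624 − 900 = 3300 px.
Top-right is two-thirds across and one-third down within the inner layout region.
x = 684 + 2 × 2650/3 = 684 + 1766.67 ≈ 2451
y = 624 + 1 × 3300/3 = 624 + 1100.00 ≈ 1724

x = 2451 px, y = 1724 px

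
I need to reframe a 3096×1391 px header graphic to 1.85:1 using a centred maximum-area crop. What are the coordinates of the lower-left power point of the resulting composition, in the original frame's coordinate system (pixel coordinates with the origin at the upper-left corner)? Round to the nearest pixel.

3096/1391 > 1.85/1, so the 1.85:1 crop keeps the full height 1391 and trims width to 1391 × 1.85/1 = 2573.35 px.
Left offset = (3096 − 2573.35)/2 = 261.33 px; top offset = 0.
Lower-left is one-third across and two-thirds down within the crop:
x = 261.33 + 1 × 2573.35/3 ≈ 1119; y = 0.00 + 2 × 1391.00/3 ≈ 927.

(1119, 927)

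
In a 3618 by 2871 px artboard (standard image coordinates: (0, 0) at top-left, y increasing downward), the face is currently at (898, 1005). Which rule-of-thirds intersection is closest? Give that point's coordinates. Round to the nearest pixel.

(1206, 957)

Third lines: x ∈ {1206, 2412}, y ∈ {957, 1914}.
898 is closer to x = 1206; 1005 is closer to y = 957.
So the nearest intersection is the upper-left power point.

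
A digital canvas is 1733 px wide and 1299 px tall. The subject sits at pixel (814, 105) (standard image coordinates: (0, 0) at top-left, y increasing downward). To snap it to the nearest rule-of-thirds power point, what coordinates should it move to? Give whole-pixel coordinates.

Third lines: x ∈ {578, 1155}, y ∈ {433, 866}.
814 is closer to x = 578; 105 is closer to y = 433.
So the nearest intersection is the upper-left power point.

(578, 433)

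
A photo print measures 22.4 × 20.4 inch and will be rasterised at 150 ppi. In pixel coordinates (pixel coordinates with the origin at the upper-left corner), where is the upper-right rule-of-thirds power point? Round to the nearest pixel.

In pixels the canvas is 22.4 × 150 = 3360 wide and 20.4 × 150 = 3060 tall.
The upper-right point is two-thirds across and one-third down:
x = 2 × 3360/3 ≈ 2240; y = 1 × 3060/3 ≈ 1020.

(2240, 1020)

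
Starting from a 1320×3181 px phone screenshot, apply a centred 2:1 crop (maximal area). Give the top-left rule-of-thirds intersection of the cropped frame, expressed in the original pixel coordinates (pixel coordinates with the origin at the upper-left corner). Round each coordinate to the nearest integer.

x = 440 px, y = 1481 px

1320/3181 < 2/1, so the 2:1 crop keeps the full width 1320 and trims height to 1320 × 1/2 = 660.00 px.
Top offset = (3181 − 660.00)/2 = 1260.50 px; left offset = 0.
Top-left is one-third across and one-third down within the crop:
x = 0.00 + 1 × 1320.00/3 ≈ 440; y = 1260.50 + 1 × 660.00/3 ≈ 1481.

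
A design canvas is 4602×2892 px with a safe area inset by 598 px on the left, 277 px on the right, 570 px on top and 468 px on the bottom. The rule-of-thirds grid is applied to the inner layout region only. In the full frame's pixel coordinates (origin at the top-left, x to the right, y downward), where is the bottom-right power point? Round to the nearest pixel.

(3083, 1806)

Content width = 4602 − 598 − 277 = 3727 px; content height = 2892 − 570 − 468 = 1854 px.
Bottom-right is two-thirds across and two-thirds down within the inner layout region.
x = 598 + 2 × 3727/3 = 598 + 2484.67 ≈ 3083
y = 570 + 2 × 1854/3 = 570 + 1236.00 ≈ 1806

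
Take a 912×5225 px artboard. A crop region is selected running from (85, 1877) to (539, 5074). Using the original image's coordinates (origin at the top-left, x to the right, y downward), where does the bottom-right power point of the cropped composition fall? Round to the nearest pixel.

(388, 4008)

Crop width = 539 − 85 = 454 px; one third is 151.33 px.
Crop height = 5074 − 1877 = 3197 px; one third is 1065.67 px.
The bottom-right point is two-thirds across and two-thirds down within the crop:
x = 85 + 2 × 151.33 ≈ 388; y = 1877 + 2 × 1065.67 ≈ 4008.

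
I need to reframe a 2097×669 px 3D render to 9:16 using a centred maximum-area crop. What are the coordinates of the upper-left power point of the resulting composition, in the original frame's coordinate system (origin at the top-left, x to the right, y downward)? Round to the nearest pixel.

x = 986 px, y = 223 px

2097/669 > 9/16, so the 9:16 crop keeps the full height 669 and trims width to 669 × 9/16 = 376.31 px.
Left offset = (2097 − 376.31)/2 = 860.34 px; top offset = 0.
Upper-left is one-third across and one-third down within the crop:
x = 860.34 + 1 × 376.31/3 ≈ 986; y = 0.00 + 1 × 669.00/3 ≈ 223.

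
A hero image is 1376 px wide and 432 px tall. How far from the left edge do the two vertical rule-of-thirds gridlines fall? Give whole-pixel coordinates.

459 px and 917 px

1376 / 3 = 458.67, so the vertical lines sit at one and two thirds of 1376.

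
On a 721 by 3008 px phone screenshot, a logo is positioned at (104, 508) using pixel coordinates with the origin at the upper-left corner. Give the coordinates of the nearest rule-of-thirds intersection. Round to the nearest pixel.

(240, 1003)

Third lines: x ∈ {240, 481}, y ∈ {1003, 2005}.
104 is closer to x = 240; 508 is closer to y = 1003.
So the nearest intersection is the upper-left power point.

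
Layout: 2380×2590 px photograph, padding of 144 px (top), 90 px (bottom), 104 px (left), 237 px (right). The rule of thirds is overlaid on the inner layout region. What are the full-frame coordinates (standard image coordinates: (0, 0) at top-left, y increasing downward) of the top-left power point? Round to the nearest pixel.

Content width = 2380 − 104 − 237 = 2039 px; content height = 2590 − 144 − 90 = 2356 px.
Top-left is one-third across and one-third down within the inner layout region.
x = 104 + 1 × 2039/3 = 104 + 679.67 ≈ 784
y = 144 + 1 × 2356/3 = 144 + 785.33 ≈ 929

(784, 929)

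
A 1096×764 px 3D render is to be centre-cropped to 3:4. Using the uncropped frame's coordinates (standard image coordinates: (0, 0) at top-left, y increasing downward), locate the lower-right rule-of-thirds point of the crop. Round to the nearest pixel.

1096/764 > 3/4, so the 3:4 crop keeps the full height 764 and trims width to 764 × 3/4 = 573.00 px.
Left offset = (1096 − 573.00)/2 = 261.50 px; top offset = 0.
Lower-right is two-thirds across and two-thirds down within the crop:
x = 261.50 + 2 × 573.00/3 ≈ 644; y = 0.00 + 2 × 764.00/3 ≈ 509.

(644, 509)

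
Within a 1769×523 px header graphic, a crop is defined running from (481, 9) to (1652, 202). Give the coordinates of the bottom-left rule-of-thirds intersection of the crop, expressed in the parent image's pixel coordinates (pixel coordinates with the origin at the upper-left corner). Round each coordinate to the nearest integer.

Crop width = 1652 − 481 = 1171 px; one third is 390.33 px.
Crop height = 202 − 9 = 193 px; one third is 64.33 px.
The bottom-left point is one-third across and two-thirds down within the crop:
x = 481 + 1 × 390.33 ≈ 871; y = 9 + 2 × 64.33 ≈ 138.

(871, 138)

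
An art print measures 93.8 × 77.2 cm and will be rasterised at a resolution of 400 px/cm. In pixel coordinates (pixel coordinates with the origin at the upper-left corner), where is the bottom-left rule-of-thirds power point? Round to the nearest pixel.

In pixels the canvas is 93.8 × 400 = 37520 wide and 77.2 × 400 = 30880 tall.
The bottom-left point is one-third across and two-thirds down:
x = 1 × 37520/3 ≈ 12507; y = 2 × 30880/3 ≈ 20587.

x = 12507 px, y = 20587 px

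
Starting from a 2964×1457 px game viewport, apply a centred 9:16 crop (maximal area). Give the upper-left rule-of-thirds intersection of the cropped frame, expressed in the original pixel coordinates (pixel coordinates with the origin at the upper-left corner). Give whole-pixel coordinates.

2964/1457 > 9/16, so the 9:16 crop keeps the full height 1457 and trims width to 1457 × 9/16 = 819.56 px.
Left offset = (2964 − 819.56)/2 = 1072.22 px; top offset = 0.
Upper-left is one-third across and one-third down within the crop:
x = 1072.22 + 1 × 819.56/3 ≈ 1345; y = 0.00 + 1 × 1457.00/3 ≈ 486.

x = 1345 px, y = 486 px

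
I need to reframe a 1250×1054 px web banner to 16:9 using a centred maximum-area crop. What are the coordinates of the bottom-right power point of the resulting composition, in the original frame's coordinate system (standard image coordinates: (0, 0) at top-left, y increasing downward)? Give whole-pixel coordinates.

(833, 644)

1250/1054 < 16/9, so the 16:9 crop keeps the full width 1250 and trims height to 1250 × 9/16 = 703.12 px.
Top offset = (1054 − 703.12)/2 = 175.44 px; left offset = 0.
Bottom-right is two-thirds across and two-thirds down within the crop:
x = 0.00 + 2 × 1250.00/3 ≈ 833; y = 175.44 + 2 × 703.12/3 ≈ 644.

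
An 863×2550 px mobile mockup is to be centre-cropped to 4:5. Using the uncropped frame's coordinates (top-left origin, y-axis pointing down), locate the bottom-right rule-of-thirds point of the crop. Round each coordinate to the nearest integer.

(575, 1455)

863/2550 < 4/5, so the 4:5 crop keeps the full width 863 and trims height to 863 × 5/4 = 1078.75 px.
Top offset = (2550 − 1078.75)/2 = 735.62 px; left offset = 0.
Bottom-right is two-thirds across and two-thirds down within the crop:
x = 0.00 + 2 × 863.00/3 ≈ 575; y = 735.62 + 2 × 1078.75/3 ≈ 1455.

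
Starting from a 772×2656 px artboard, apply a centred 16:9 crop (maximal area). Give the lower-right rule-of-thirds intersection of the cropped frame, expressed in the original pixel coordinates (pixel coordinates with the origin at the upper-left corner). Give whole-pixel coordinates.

x = 515 px, y = 1400 px

772/2656 < 16/9, so the 16:9 crop keeps the full width 772 and trims height to 772 × 9/16 = 434.25 px.
Top offset = (2656 − 434.25)/2 = 1110.88 px; left offset = 0.
Lower-right is two-thirds across and two-thirds down within the crop:
x = 0.00 + 2 × 772.00/3 ≈ 515; y = 1110.88 + 2 × 434.25/3 ≈ 1400.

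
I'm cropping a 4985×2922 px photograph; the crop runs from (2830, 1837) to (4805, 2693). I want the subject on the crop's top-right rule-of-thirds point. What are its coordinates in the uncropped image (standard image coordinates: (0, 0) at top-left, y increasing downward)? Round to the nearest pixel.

Crop width = 4805 − 2830 = 1975 px; one third is 658.33 px.
Crop height = 2693 − 1837 = 856 px; one third is 285.33 px.
The top-right point is two-thirds across and one-third down within the crop:
x = 2830 + 2 × 658.33 ≈ 4147; y = 1837 + 1 × 285.33 ≈ 2122.

x = 4147 px, y = 2122 px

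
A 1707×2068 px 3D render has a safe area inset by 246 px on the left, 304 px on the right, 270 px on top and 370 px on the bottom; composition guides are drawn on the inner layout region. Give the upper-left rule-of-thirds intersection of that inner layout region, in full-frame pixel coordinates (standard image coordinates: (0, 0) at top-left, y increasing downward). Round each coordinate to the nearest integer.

(632, 746)

Content width = 1707 − 246 − 304 = 1157 px; content height = 2068 − 270 − 370 = 1428 px.
Upper-left is one-third across and one-third down within the inner layout region.
x = 246 + 1 × 1157/3 = 246 + 385.67 ≈ 632
y = 270 + 1 × 1428/3 = 270 + 476.00 ≈ 746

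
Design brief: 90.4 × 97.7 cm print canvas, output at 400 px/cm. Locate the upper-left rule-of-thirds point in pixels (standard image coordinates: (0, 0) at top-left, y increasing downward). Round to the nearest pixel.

In pixels the canvas is 90.4 × 400 = 36160 wide and 97.7 × 400 = 39080 tall.
The upper-left point is one-third across and one-third down:
x = 1 × 36160/3 ≈ 12053; y = 1 × 39080/3 ≈ 13027.

(12053, 13027)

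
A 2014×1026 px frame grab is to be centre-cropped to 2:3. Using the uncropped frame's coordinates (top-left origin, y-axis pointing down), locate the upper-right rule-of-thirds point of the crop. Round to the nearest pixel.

(1121, 342)

2014/1026 > 2/3, so the 2:3 crop keeps the full height 1026 and trims width to 1026 × 2/3 = 684.00 px.
Left offset = (2014 − 684.00)/2 = 665.00 px; top offset = 0.
Upper-right is two-thirds across and one-third down within the crop:
x = 665.00 + 2 × 684.00/3 ≈ 1121; y = 0.00 + 1 × 1026.00/3 ≈ 342.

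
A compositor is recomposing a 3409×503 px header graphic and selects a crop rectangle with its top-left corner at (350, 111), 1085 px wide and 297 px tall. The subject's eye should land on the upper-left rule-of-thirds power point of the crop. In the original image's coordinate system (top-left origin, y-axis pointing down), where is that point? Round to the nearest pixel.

One third of the crop width 1085 is 361.67 px.
One third of the crop height 297 is 99.00 px.
The upper-left point is one-third across and one-third down within the crop:
x = 350 + 1 × 361.67 ≈ 712; y = 111 + 1 × 99.00 ≈ 210.

(712, 210)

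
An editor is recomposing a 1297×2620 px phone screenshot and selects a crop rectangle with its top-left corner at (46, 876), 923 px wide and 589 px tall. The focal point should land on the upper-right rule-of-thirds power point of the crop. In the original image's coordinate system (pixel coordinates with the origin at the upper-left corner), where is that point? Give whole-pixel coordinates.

x = 661 px, y = 1072 px

One third of the crop width 923 is 307.67 px.
One third of the crop height 589 is 196.33 px.
The upper-right point is two-thirds across and one-third down within the crop:
x = 46 + 2 × 307.67 ≈ 661; y = 876 + 1 × 196.33 ≈ 1072.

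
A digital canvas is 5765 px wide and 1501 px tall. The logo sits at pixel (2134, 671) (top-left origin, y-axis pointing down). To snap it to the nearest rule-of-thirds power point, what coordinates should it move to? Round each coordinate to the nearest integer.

Third lines: x ∈ {1922, 3843}, y ∈ {500, 1001}.
2134 is closer to x = 1922; 671 is closer to y = 500.
So the nearest intersection is the upper-left power point.

x = 1922 px, y = 500 px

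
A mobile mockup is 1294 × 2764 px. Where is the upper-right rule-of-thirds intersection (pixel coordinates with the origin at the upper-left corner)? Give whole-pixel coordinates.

(863, 921)

The upper-right point sits two-thirds of the way across and one-third of the way down.
x = 2 × 1294/3 ≈ 863; y = 1 × 2764/3 ≈ 921.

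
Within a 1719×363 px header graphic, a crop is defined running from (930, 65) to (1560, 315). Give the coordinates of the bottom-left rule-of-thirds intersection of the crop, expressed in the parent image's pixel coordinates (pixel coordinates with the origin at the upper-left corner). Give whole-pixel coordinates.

Crop width = 1560 − 930 = 630 px; one third is 210.00 px.
Crop height = 315 − 65 = 250 px; one third is 83.33 px.
The bottom-left point is one-third across and two-thirds down within the crop:
x = 930 + 1 × 210.00 ≈ 1140; y = 65 + 2 × 83.33 ≈ 232.

x = 1140 px, y = 232 px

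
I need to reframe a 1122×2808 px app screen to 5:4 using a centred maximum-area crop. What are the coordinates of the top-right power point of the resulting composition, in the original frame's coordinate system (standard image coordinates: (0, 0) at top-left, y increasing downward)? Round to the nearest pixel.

1122/2808 < 5/4, so the 5:4 crop keeps the full width 1122 and trims height to 1122 × 4/5 = 897.60 px.
Top offset = (2808 − 897.60)/2 = 955.20 px; left offset = 0.
Top-right is two-thirds across and one-third down within the crop:
x = 0.00 + 2 × 1122.00/3 ≈ 748; y = 955.20 + 1 × 897.60/3 ≈ 1254.

x = 748 px, y = 1254 px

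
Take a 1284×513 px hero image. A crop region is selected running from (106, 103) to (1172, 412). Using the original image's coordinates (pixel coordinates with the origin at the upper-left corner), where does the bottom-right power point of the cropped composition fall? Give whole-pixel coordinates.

Crop width = 1172 − 106 = 1066 px; one third is 355.33 px.
Crop height = 412 − 103 = 309 px; one third is 103.00 px.
The bottom-right point is two-thirds across and two-thirds down within the crop:
x = 106 + 2 × 355.33 ≈ 817; y = 103 + 2 × 103.00 ≈ 309.

(817, 309)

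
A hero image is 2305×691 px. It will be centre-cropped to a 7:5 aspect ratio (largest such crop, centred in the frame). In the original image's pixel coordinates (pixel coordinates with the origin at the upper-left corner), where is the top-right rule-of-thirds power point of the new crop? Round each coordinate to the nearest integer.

(1314, 230)

2305/691 > 7/5, so the 7:5 crop keeps the full height 691 and trims width to 691 × 7/5 = 967.40 px.
Left offset = (2305 − 967.40)/2 = 668.80 px; top offset = 0.
Top-right is two-thirds across and one-third down within the crop:
x = 668.80 + 2 × 967.40/3 ≈ 1314; y = 0.00 + 1 × 691.00/3 ≈ 230.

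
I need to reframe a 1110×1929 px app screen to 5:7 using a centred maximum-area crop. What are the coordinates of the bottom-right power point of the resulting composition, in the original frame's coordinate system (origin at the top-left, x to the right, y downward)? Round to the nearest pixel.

1110/1929 < 5/7, so the 5:7 crop keeps the full width 1110 and trims height to 1110 × 7/5 = 1554.00 px.
Top offset = (1929 − 1554.00)/2 = 187.50 px; left offset = 0.
Bottom-right is two-thirds across and two-thirds down within the crop:
x = 0.00 + 2 × 1110.00/3 ≈ 740; y = 187.50 + 2 × 1554.00/3 ≈ 1224.

(740, 1224)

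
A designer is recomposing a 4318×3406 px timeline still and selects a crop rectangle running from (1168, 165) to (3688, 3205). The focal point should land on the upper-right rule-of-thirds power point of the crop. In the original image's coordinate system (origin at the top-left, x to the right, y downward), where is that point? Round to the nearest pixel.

Crop width = 3688 − 1168 = 2520 px; one third is 840.00 px.
Crop height = 3205 − 165 = 3040 px; one third is 1013.33 px.
The upper-right point is two-thirds across and one-third down within the crop:
x = 1168 + 2 × 840.00 ≈ 2848; y = 165 + 1 × 1013.33 ≈ 1178.

(2848, 1178)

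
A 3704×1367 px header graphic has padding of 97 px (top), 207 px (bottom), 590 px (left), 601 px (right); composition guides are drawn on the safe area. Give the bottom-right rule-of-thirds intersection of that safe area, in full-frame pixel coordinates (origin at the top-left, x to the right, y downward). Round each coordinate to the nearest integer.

(2265, 806)

Content width = 3704 − 590 − 601 = 2513 px; content height = 1367 − 97 − 207 = 1063 px.
Bottom-right is two-thirds across and two-thirds down within the safe area.
x = 590 + 2 × 2513/3 = 590 + 1675.33 ≈ 2265
y = 97 + 2 × 1063/3 = 97 + 708.67 ≈ 806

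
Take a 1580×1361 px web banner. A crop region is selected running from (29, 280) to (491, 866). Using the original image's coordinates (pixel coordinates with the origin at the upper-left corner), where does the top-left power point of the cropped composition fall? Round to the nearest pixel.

Crop width = 491 − 29 = 462 px; one third is 154.00 px.
Crop height = 866 − 280 = 586 px; one third is 195.33 px.
The top-left point is one-third across and one-third down within the crop:
x = 29 + 1 × 154.00 ≈ 183; y = 280 + 1 × 195.33 ≈ 475.

x = 183 px, y = 475 px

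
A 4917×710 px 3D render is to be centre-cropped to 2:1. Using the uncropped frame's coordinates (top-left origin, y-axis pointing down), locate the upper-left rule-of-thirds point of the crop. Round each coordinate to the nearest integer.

x = 2222 px, y = 237 px

4917/710 > 2/1, so the 2:1 crop keeps the full height 710 and trims width to 710 × 2/1 = 1420.00 px.
Left offset = (4917 − 1420.00)/2 = 1748.50 px; top offset = 0.
Upper-left is one-third across and one-third down within the crop:
x = 1748.50 + 1 × 1420.00/3 ≈ 2222; y = 0.00 + 1 × 710.00/3 ≈ 237.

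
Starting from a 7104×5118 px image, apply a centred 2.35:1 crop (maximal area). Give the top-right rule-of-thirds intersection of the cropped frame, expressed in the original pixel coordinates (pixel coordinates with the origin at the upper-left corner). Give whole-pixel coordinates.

7104/5118 < 2.35/1, so the 2.35:1 crop keeps the full width 7104 and trims height to 7104 × 1/2.35 = 3022.98 px.
Top offset = (5118 − 3022.98)/2 = 1047.51 px; left offset = 0.
Top-right is two-thirds across and one-third down within the crop:
x = 0.00 + 2 × 7104.00/3 ≈ 4736; y = 1047.51 + 1 × 3022.98/3 ≈ 2055.

x = 4736 px, y = 2055 px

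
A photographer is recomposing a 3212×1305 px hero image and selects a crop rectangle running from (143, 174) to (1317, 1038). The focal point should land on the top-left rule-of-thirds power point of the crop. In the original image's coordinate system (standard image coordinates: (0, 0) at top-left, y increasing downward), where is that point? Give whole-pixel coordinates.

Crop width = 1317 − 143 = 1174 px; one third is 391.33 px.
Crop height = 1038 − 174 = 864 px; one third is 288.00 px.
The top-left point is one-third across and one-third down within the crop:
x = 143 + 1 × 391.33 ≈ 534; y = 174 + 1 × 288.00 ≈ 462.

(534, 462)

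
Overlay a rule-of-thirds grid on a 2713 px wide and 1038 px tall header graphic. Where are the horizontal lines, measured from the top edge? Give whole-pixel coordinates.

346 px and 692 px

1038 / 3 = 346, so the horizontal lines sit at one and two thirds of 1038.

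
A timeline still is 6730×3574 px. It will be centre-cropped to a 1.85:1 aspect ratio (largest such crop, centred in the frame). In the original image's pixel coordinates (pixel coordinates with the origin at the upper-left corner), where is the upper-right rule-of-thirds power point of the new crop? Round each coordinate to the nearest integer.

x = 4467 px, y = 1191 px

6730/3574 > 1.85/1, so the 1.85:1 crop keeps the full height 3574 and trims width to 3574 × 1.85/1 = 6611.90 px.
Left offset = (6730 − 6611.90)/2 = 59.05 px; top offset = 0.
Upper-right is two-thirds across and one-third down within the crop:
x = 59.05 + 2 × 6611.90/3 ≈ 4467; y = 0.00 + 1 × 3574.00/3 ≈ 1191.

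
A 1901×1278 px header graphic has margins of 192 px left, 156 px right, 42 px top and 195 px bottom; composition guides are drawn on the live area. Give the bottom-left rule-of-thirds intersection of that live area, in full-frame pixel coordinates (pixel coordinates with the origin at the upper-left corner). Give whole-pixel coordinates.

(710, 736)

Content width = 1901 − 192 − 156 = 1553 px; content height = 1278 − 42 − 195 = 1041 px.
Bottom-left is one-third across and two-thirds down within the live area.
x = 192 + 1 × 1553/3 = 192 + 517.67 ≈ 710
y = 42 + 2 × 1041/3 = 42 + 694.00 ≈ 736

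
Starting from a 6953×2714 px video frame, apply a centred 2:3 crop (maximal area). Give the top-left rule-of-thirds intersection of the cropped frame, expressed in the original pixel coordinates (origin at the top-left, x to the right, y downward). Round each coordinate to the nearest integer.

6953/2714 > 2/3, so the 2:3 crop keeps the full height 2714 and trims width to 2714 × 2/3 = 1809.33 px.
Left offset = (6953 − 1809.33)/2 = 2571.83 px; top offset = 0.
Top-left is one-third across and one-third down within the crop:
x = 2571.83 + 1 × 1809.33/3 ≈ 3175; y = 0.00 + 1 × 2714.00/3 ≈ 905.

x = 3175 px, y = 905 px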